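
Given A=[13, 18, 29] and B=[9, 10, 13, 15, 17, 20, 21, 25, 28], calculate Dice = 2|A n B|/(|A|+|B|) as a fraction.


A intersect B = [13]
|A intersect B| = 1
|A| = 3, |B| = 9
Dice = 2*1 / (3+9)
= 2 / 12 = 1/6

1/6


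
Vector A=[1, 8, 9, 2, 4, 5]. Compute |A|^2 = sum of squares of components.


|A|^2 = sum of squared components
A[0]^2 = 1^2 = 1
A[1]^2 = 8^2 = 64
A[2]^2 = 9^2 = 81
A[3]^2 = 2^2 = 4
A[4]^2 = 4^2 = 16
A[5]^2 = 5^2 = 25
Sum = 1 + 64 + 81 + 4 + 16 + 25 = 191

191


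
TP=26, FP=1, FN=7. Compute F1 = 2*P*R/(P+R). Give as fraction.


F1 = 2 * P * R / (P + R)
P = TP/(TP+FP) = 26/27 = 26/27
R = TP/(TP+FN) = 26/33 = 26/33
2 * P * R = 2 * 26/27 * 26/33 = 1352/891
P + R = 26/27 + 26/33 = 520/297
F1 = 1352/891 / 520/297 = 13/15

13/15


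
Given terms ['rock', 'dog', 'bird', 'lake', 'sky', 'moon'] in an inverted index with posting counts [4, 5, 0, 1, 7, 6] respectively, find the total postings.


Summing posting list sizes:
'rock': 4 postings
'dog': 5 postings
'bird': 0 postings
'lake': 1 postings
'sky': 7 postings
'moon': 6 postings
Total = 4 + 5 + 0 + 1 + 7 + 6 = 23

23


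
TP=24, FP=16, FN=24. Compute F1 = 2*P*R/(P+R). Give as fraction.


F1 = 2 * P * R / (P + R)
P = TP/(TP+FP) = 24/40 = 3/5
R = TP/(TP+FN) = 24/48 = 1/2
2 * P * R = 2 * 3/5 * 1/2 = 3/5
P + R = 3/5 + 1/2 = 11/10
F1 = 3/5 / 11/10 = 6/11

6/11


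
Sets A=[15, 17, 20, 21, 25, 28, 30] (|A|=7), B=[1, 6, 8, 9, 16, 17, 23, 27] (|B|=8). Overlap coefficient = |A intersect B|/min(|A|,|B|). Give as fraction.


A intersect B = [17]
|A intersect B| = 1
min(|A|, |B|) = min(7, 8) = 7
Overlap = 1 / 7 = 1/7

1/7


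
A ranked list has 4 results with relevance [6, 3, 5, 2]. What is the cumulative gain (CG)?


Cumulative Gain = sum of relevance scores
Position 1: rel=6, running sum=6
Position 2: rel=3, running sum=9
Position 3: rel=5, running sum=14
Position 4: rel=2, running sum=16
CG = 16

16


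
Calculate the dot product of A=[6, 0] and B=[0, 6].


Dot product = sum of element-wise products
A[0]*B[0] = 6*0 = 0
A[1]*B[1] = 0*6 = 0
Sum = 0 + 0 = 0

0


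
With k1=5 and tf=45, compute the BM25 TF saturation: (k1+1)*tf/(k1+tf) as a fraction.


BM25 TF component = (k1+1)*tf / (k1+tf)
k1 = 5, tf = 45
Numerator = (5+1)*45 = 270
Denominator = 5 + 45 = 50
= 270/50 = 27/5

27/5


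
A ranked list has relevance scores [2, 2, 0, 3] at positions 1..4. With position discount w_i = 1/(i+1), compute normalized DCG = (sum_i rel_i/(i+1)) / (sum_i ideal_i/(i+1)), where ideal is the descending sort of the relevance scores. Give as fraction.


Position discount weights w_i = 1/(i+1) for i=1..4:
Weights = [1/2, 1/3, 1/4, 1/5]
Actual relevance: [2, 2, 0, 3]
DCG = 2/2 + 2/3 + 0/4 + 3/5 = 34/15
Ideal relevance (sorted desc): [3, 2, 2, 0]
Ideal DCG = 3/2 + 2/3 + 2/4 + 0/5 = 8/3
nDCG = DCG / ideal_DCG = 34/15 / 8/3 = 17/20

17/20


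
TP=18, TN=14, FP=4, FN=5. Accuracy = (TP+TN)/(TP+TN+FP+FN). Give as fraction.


Accuracy = (TP + TN) / (TP + TN + FP + FN)
TP + TN = 18 + 14 = 32
Total = 18 + 14 + 4 + 5 = 41
Accuracy = 32 / 41 = 32/41

32/41


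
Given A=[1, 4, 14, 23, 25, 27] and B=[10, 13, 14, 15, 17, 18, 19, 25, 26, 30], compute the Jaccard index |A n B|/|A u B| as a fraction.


A intersect B = [14, 25]
|A intersect B| = 2
A union B = [1, 4, 10, 13, 14, 15, 17, 18, 19, 23, 25, 26, 27, 30]
|A union B| = 14
Jaccard = 2/14 = 1/7

1/7


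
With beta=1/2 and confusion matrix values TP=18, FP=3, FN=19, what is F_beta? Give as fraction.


P = TP/(TP+FP) = 18/21 = 6/7
R = TP/(TP+FN) = 18/37 = 18/37
beta^2 = 1/2^2 = 1/4
(1 + beta^2) = 5/4
Numerator = (1+beta^2)*P*R = 135/259
Denominator = beta^2*P + R = 3/14 + 18/37 = 363/518
F_beta = 90/121

90/121


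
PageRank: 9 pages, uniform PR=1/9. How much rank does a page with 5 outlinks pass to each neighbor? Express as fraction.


Initial PR = 1/9 = 1/9
Outlinks = 5
Contribution per link = PR / outlinks
= 1/9 / 5
= 1/45

1/45


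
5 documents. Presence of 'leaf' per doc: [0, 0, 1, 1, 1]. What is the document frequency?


Checking each document for 'leaf':
Doc 1: absent
Doc 2: absent
Doc 3: present
Doc 4: present
Doc 5: present
df = sum of presences = 0 + 0 + 1 + 1 + 1 = 3

3


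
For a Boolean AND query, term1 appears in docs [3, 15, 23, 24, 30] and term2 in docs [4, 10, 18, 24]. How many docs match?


Boolean AND: find intersection of posting lists
term1 docs: [3, 15, 23, 24, 30]
term2 docs: [4, 10, 18, 24]
Intersection: [24]
|intersection| = 1

1


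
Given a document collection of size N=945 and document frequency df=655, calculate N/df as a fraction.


IDF ratio = N / df
= 945 / 655
= 189/131

189/131


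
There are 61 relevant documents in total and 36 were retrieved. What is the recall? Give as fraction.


Recall = retrieved_relevant / total_relevant
= 36 / 61
= 36 / (36 + 25)
= 36/61

36/61


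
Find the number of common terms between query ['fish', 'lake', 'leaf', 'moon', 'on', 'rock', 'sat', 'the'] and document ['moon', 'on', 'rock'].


Query terms: ['fish', 'lake', 'leaf', 'moon', 'on', 'rock', 'sat', 'the']
Document terms: ['moon', 'on', 'rock']
Common terms: ['moon', 'on', 'rock']
Overlap count = 3

3


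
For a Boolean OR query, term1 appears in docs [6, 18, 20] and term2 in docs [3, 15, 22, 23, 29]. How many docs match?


Boolean OR: find union of posting lists
term1 docs: [6, 18, 20]
term2 docs: [3, 15, 22, 23, 29]
Union: [3, 6, 15, 18, 20, 22, 23, 29]
|union| = 8

8


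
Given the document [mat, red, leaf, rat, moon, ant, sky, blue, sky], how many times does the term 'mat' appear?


Document has 9 words
Scanning for 'mat':
Found at positions: [0]
Count = 1

1


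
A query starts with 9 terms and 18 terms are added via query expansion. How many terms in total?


Original terms: 9
Expansion terms: 18
Total = 9 + 18 = 27

27


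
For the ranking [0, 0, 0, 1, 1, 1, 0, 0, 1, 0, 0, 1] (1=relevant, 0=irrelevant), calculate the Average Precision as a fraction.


Computing P@k for each relevant position:
Position 1: not relevant
Position 2: not relevant
Position 3: not relevant
Position 4: relevant, P@4 = 1/4 = 1/4
Position 5: relevant, P@5 = 2/5 = 2/5
Position 6: relevant, P@6 = 3/6 = 1/2
Position 7: not relevant
Position 8: not relevant
Position 9: relevant, P@9 = 4/9 = 4/9
Position 10: not relevant
Position 11: not relevant
Position 12: relevant, P@12 = 5/12 = 5/12
Sum of P@k = 1/4 + 2/5 + 1/2 + 4/9 + 5/12 = 181/90
AP = 181/90 / 5 = 181/450

181/450


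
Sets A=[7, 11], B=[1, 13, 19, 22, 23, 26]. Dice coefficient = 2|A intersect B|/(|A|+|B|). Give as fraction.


A intersect B = []
|A intersect B| = 0
|A| = 2, |B| = 6
Dice = 2*0 / (2+6)
= 0 / 8 = 0

0


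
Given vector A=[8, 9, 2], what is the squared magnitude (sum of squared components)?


|A|^2 = sum of squared components
A[0]^2 = 8^2 = 64
A[1]^2 = 9^2 = 81
A[2]^2 = 2^2 = 4
Sum = 64 + 81 + 4 = 149

149


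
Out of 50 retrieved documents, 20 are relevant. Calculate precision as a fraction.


Precision = relevant_retrieved / total_retrieved
= 20 / 50
= 20 / (20 + 30)
= 2/5

2/5


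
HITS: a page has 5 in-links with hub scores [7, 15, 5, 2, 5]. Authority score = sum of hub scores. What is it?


Authority = sum of hub scores of in-linkers
In-link 1: hub score = 7
In-link 2: hub score = 15
In-link 3: hub score = 5
In-link 4: hub score = 2
In-link 5: hub score = 5
Authority = 7 + 15 + 5 + 2 + 5 = 34

34


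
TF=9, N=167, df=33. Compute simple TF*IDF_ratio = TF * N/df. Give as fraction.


TF * (N/df)
= 9 * (167/33)
= 9 * 167/33
= 501/11

501/11


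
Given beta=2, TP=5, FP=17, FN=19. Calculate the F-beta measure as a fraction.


P = TP/(TP+FP) = 5/22 = 5/22
R = TP/(TP+FN) = 5/24 = 5/24
beta^2 = 2^2 = 4
(1 + beta^2) = 5
Numerator = (1+beta^2)*P*R = 125/528
Denominator = beta^2*P + R = 10/11 + 5/24 = 295/264
F_beta = 25/118

25/118


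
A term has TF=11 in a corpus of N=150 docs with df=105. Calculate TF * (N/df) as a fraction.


TF * (N/df)
= 11 * (150/105)
= 11 * 10/7
= 110/7

110/7


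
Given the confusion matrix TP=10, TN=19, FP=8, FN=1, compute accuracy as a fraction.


Accuracy = (TP + TN) / (TP + TN + FP + FN)
TP + TN = 10 + 19 = 29
Total = 10 + 19 + 8 + 1 = 38
Accuracy = 29 / 38 = 29/38

29/38


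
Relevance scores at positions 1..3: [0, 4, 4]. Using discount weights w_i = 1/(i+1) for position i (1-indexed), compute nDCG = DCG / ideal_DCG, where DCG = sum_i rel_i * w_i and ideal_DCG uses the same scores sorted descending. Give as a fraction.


Position discount weights w_i = 1/(i+1) for i=1..3:
Weights = [1/2, 1/3, 1/4]
Actual relevance: [0, 4, 4]
DCG = 0/2 + 4/3 + 4/4 = 7/3
Ideal relevance (sorted desc): [4, 4, 0]
Ideal DCG = 4/2 + 4/3 + 0/4 = 10/3
nDCG = DCG / ideal_DCG = 7/3 / 10/3 = 7/10

7/10


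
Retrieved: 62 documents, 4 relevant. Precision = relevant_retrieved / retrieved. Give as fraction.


Precision = relevant_retrieved / total_retrieved
= 4 / 62
= 4 / (4 + 58)
= 2/31

2/31


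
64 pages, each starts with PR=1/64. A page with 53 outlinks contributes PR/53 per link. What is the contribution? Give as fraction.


Initial PR = 1/64 = 1/64
Outlinks = 53
Contribution per link = PR / outlinks
= 1/64 / 53
= 1/3392

1/3392


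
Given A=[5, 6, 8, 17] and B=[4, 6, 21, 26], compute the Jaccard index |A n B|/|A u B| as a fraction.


A intersect B = [6]
|A intersect B| = 1
A union B = [4, 5, 6, 8, 17, 21, 26]
|A union B| = 7
Jaccard = 1/7 = 1/7

1/7


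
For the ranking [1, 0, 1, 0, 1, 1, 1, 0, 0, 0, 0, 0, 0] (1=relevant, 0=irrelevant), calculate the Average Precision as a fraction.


Computing P@k for each relevant position:
Position 1: relevant, P@1 = 1/1 = 1
Position 2: not relevant
Position 3: relevant, P@3 = 2/3 = 2/3
Position 4: not relevant
Position 5: relevant, P@5 = 3/5 = 3/5
Position 6: relevant, P@6 = 4/6 = 2/3
Position 7: relevant, P@7 = 5/7 = 5/7
Position 8: not relevant
Position 9: not relevant
Position 10: not relevant
Position 11: not relevant
Position 12: not relevant
Position 13: not relevant
Sum of P@k = 1 + 2/3 + 3/5 + 2/3 + 5/7 = 383/105
AP = 383/105 / 5 = 383/525

383/525


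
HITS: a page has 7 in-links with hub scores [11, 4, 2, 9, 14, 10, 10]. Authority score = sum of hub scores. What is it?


Authority = sum of hub scores of in-linkers
In-link 1: hub score = 11
In-link 2: hub score = 4
In-link 3: hub score = 2
In-link 4: hub score = 9
In-link 5: hub score = 14
In-link 6: hub score = 10
In-link 7: hub score = 10
Authority = 11 + 4 + 2 + 9 + 14 + 10 + 10 = 60

60


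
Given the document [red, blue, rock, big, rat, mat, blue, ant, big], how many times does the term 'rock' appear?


Document has 9 words
Scanning for 'rock':
Found at positions: [2]
Count = 1

1


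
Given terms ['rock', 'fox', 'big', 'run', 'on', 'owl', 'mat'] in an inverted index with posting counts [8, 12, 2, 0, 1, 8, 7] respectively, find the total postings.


Summing posting list sizes:
'rock': 8 postings
'fox': 12 postings
'big': 2 postings
'run': 0 postings
'on': 1 postings
'owl': 8 postings
'mat': 7 postings
Total = 8 + 12 + 2 + 0 + 1 + 8 + 7 = 38

38


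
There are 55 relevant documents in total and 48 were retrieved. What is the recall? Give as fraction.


Recall = retrieved_relevant / total_relevant
= 48 / 55
= 48 / (48 + 7)
= 48/55

48/55


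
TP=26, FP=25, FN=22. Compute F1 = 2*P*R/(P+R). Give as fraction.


F1 = 2 * P * R / (P + R)
P = TP/(TP+FP) = 26/51 = 26/51
R = TP/(TP+FN) = 26/48 = 13/24
2 * P * R = 2 * 26/51 * 13/24 = 169/306
P + R = 26/51 + 13/24 = 143/136
F1 = 169/306 / 143/136 = 52/99

52/99


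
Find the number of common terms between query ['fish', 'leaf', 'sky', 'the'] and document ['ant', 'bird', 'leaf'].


Query terms: ['fish', 'leaf', 'sky', 'the']
Document terms: ['ant', 'bird', 'leaf']
Common terms: ['leaf']
Overlap count = 1

1


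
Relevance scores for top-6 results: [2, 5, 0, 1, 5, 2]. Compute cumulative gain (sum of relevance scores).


Cumulative Gain = sum of relevance scores
Position 1: rel=2, running sum=2
Position 2: rel=5, running sum=7
Position 3: rel=0, running sum=7
Position 4: rel=1, running sum=8
Position 5: rel=5, running sum=13
Position 6: rel=2, running sum=15
CG = 15

15


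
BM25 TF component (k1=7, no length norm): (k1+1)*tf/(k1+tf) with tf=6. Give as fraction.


BM25 TF component = (k1+1)*tf / (k1+tf)
k1 = 7, tf = 6
Numerator = (7+1)*6 = 48
Denominator = 7 + 6 = 13
= 48/13 = 48/13

48/13


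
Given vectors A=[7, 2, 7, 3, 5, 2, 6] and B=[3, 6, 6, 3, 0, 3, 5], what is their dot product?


Dot product = sum of element-wise products
A[0]*B[0] = 7*3 = 21
A[1]*B[1] = 2*6 = 12
A[2]*B[2] = 7*6 = 42
A[3]*B[3] = 3*3 = 9
A[4]*B[4] = 5*0 = 0
A[5]*B[5] = 2*3 = 6
A[6]*B[6] = 6*5 = 30
Sum = 21 + 12 + 42 + 9 + 0 + 6 + 30 = 120

120


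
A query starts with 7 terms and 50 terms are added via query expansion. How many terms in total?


Original terms: 7
Expansion terms: 50
Total = 7 + 50 = 57

57


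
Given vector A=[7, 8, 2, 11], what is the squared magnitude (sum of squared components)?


|A|^2 = sum of squared components
A[0]^2 = 7^2 = 49
A[1]^2 = 8^2 = 64
A[2]^2 = 2^2 = 4
A[3]^2 = 11^2 = 121
Sum = 49 + 64 + 4 + 121 = 238

238


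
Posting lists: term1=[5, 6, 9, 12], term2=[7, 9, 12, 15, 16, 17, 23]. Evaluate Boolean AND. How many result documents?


Boolean AND: find intersection of posting lists
term1 docs: [5, 6, 9, 12]
term2 docs: [7, 9, 12, 15, 16, 17, 23]
Intersection: [9, 12]
|intersection| = 2

2


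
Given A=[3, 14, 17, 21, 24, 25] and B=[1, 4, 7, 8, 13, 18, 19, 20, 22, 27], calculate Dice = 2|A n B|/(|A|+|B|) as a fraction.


A intersect B = []
|A intersect B| = 0
|A| = 6, |B| = 10
Dice = 2*0 / (6+10)
= 0 / 16 = 0

0


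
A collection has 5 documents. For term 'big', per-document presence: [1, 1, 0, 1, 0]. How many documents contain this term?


Checking each document for 'big':
Doc 1: present
Doc 2: present
Doc 3: absent
Doc 4: present
Doc 5: absent
df = sum of presences = 1 + 1 + 0 + 1 + 0 = 3

3


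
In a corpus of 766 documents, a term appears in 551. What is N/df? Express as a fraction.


IDF ratio = N / df
= 766 / 551
= 766/551

766/551


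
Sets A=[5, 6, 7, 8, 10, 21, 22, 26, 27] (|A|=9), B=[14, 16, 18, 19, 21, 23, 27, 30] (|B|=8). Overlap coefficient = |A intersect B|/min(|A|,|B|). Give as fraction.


A intersect B = [21, 27]
|A intersect B| = 2
min(|A|, |B|) = min(9, 8) = 8
Overlap = 2 / 8 = 1/4

1/4


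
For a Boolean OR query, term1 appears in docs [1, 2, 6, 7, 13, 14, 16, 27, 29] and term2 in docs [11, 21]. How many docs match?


Boolean OR: find union of posting lists
term1 docs: [1, 2, 6, 7, 13, 14, 16, 27, 29]
term2 docs: [11, 21]
Union: [1, 2, 6, 7, 11, 13, 14, 16, 21, 27, 29]
|union| = 11

11


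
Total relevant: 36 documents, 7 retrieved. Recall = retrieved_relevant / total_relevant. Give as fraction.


Recall = retrieved_relevant / total_relevant
= 7 / 36
= 7 / (7 + 29)
= 7/36

7/36


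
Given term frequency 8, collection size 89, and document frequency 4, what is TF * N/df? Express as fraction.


TF * (N/df)
= 8 * (89/4)
= 8 * 89/4
= 178

178


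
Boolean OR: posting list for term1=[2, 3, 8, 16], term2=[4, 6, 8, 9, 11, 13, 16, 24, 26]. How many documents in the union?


Boolean OR: find union of posting lists
term1 docs: [2, 3, 8, 16]
term2 docs: [4, 6, 8, 9, 11, 13, 16, 24, 26]
Union: [2, 3, 4, 6, 8, 9, 11, 13, 16, 24, 26]
|union| = 11

11


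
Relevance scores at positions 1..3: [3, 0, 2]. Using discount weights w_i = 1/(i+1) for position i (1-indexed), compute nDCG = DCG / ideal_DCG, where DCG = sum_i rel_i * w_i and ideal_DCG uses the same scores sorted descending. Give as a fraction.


Position discount weights w_i = 1/(i+1) for i=1..3:
Weights = [1/2, 1/3, 1/4]
Actual relevance: [3, 0, 2]
DCG = 3/2 + 0/3 + 2/4 = 2
Ideal relevance (sorted desc): [3, 2, 0]
Ideal DCG = 3/2 + 2/3 + 0/4 = 13/6
nDCG = DCG / ideal_DCG = 2 / 13/6 = 12/13

12/13


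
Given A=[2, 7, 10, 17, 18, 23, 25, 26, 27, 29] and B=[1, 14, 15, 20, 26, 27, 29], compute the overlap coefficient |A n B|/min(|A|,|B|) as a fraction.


A intersect B = [26, 27, 29]
|A intersect B| = 3
min(|A|, |B|) = min(10, 7) = 7
Overlap = 3 / 7 = 3/7

3/7


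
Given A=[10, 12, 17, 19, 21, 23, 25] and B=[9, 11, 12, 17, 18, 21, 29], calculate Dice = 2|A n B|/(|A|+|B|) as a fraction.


A intersect B = [12, 17, 21]
|A intersect B| = 3
|A| = 7, |B| = 7
Dice = 2*3 / (7+7)
= 6 / 14 = 3/7

3/7


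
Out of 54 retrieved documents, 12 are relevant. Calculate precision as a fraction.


Precision = relevant_retrieved / total_retrieved
= 12 / 54
= 12 / (12 + 42)
= 2/9

2/9


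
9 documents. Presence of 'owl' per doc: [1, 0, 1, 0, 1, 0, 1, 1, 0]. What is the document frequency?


Checking each document for 'owl':
Doc 1: present
Doc 2: absent
Doc 3: present
Doc 4: absent
Doc 5: present
Doc 6: absent
Doc 7: present
Doc 8: present
Doc 9: absent
df = sum of presences = 1 + 0 + 1 + 0 + 1 + 0 + 1 + 1 + 0 = 5

5


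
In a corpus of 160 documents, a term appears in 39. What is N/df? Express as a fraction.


IDF ratio = N / df
= 160 / 39
= 160/39

160/39


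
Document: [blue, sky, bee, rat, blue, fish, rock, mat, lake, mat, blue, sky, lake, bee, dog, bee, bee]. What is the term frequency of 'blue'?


Document has 17 words
Scanning for 'blue':
Found at positions: [0, 4, 10]
Count = 3

3


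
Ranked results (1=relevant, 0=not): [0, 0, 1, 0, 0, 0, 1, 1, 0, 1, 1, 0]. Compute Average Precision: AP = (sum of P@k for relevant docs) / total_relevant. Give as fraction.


Computing P@k for each relevant position:
Position 1: not relevant
Position 2: not relevant
Position 3: relevant, P@3 = 1/3 = 1/3
Position 4: not relevant
Position 5: not relevant
Position 6: not relevant
Position 7: relevant, P@7 = 2/7 = 2/7
Position 8: relevant, P@8 = 3/8 = 3/8
Position 9: not relevant
Position 10: relevant, P@10 = 4/10 = 2/5
Position 11: relevant, P@11 = 5/11 = 5/11
Position 12: not relevant
Sum of P@k = 1/3 + 2/7 + 3/8 + 2/5 + 5/11 = 17081/9240
AP = 17081/9240 / 5 = 17081/46200

17081/46200


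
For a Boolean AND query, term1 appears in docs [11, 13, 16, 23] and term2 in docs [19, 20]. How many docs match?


Boolean AND: find intersection of posting lists
term1 docs: [11, 13, 16, 23]
term2 docs: [19, 20]
Intersection: []
|intersection| = 0

0


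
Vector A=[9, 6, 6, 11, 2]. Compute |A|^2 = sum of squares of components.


|A|^2 = sum of squared components
A[0]^2 = 9^2 = 81
A[1]^2 = 6^2 = 36
A[2]^2 = 6^2 = 36
A[3]^2 = 11^2 = 121
A[4]^2 = 2^2 = 4
Sum = 81 + 36 + 36 + 121 + 4 = 278

278


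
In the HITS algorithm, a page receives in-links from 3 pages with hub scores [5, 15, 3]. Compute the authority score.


Authority = sum of hub scores of in-linkers
In-link 1: hub score = 5
In-link 2: hub score = 15
In-link 3: hub score = 3
Authority = 5 + 15 + 3 = 23

23


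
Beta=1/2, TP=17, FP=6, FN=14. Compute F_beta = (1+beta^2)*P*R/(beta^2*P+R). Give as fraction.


P = TP/(TP+FP) = 17/23 = 17/23
R = TP/(TP+FN) = 17/31 = 17/31
beta^2 = 1/2^2 = 1/4
(1 + beta^2) = 5/4
Numerator = (1+beta^2)*P*R = 1445/2852
Denominator = beta^2*P + R = 17/92 + 17/31 = 2091/2852
F_beta = 85/123

85/123


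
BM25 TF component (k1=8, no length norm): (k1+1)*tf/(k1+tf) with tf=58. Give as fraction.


BM25 TF component = (k1+1)*tf / (k1+tf)
k1 = 8, tf = 58
Numerator = (8+1)*58 = 522
Denominator = 8 + 58 = 66
= 522/66 = 87/11

87/11


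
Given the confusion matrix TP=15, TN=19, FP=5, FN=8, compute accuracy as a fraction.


Accuracy = (TP + TN) / (TP + TN + FP + FN)
TP + TN = 15 + 19 = 34
Total = 15 + 19 + 5 + 8 = 47
Accuracy = 34 / 47 = 34/47

34/47


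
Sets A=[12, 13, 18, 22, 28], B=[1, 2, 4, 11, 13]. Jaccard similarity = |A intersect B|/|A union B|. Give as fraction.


A intersect B = [13]
|A intersect B| = 1
A union B = [1, 2, 4, 11, 12, 13, 18, 22, 28]
|A union B| = 9
Jaccard = 1/9 = 1/9

1/9


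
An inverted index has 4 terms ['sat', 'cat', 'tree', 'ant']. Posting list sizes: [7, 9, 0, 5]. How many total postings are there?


Summing posting list sizes:
'sat': 7 postings
'cat': 9 postings
'tree': 0 postings
'ant': 5 postings
Total = 7 + 9 + 0 + 5 = 21

21


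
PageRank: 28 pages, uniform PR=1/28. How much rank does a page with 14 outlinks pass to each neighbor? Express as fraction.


Initial PR = 1/28 = 1/28
Outlinks = 14
Contribution per link = PR / outlinks
= 1/28 / 14
= 1/392

1/392


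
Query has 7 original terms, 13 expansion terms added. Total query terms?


Original terms: 7
Expansion terms: 13
Total = 7 + 13 = 20

20


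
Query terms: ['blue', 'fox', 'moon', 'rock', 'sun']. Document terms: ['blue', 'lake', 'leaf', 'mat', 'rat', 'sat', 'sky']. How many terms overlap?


Query terms: ['blue', 'fox', 'moon', 'rock', 'sun']
Document terms: ['blue', 'lake', 'leaf', 'mat', 'rat', 'sat', 'sky']
Common terms: ['blue']
Overlap count = 1

1


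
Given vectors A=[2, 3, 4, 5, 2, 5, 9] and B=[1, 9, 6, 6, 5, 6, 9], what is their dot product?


Dot product = sum of element-wise products
A[0]*B[0] = 2*1 = 2
A[1]*B[1] = 3*9 = 27
A[2]*B[2] = 4*6 = 24
A[3]*B[3] = 5*6 = 30
A[4]*B[4] = 2*5 = 10
A[5]*B[5] = 5*6 = 30
A[6]*B[6] = 9*9 = 81
Sum = 2 + 27 + 24 + 30 + 10 + 30 + 81 = 204

204


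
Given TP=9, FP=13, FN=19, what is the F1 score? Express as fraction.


F1 = 2 * P * R / (P + R)
P = TP/(TP+FP) = 9/22 = 9/22
R = TP/(TP+FN) = 9/28 = 9/28
2 * P * R = 2 * 9/22 * 9/28 = 81/308
P + R = 9/22 + 9/28 = 225/308
F1 = 81/308 / 225/308 = 9/25

9/25


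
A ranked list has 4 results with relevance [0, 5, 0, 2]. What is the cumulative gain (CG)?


Cumulative Gain = sum of relevance scores
Position 1: rel=0, running sum=0
Position 2: rel=5, running sum=5
Position 3: rel=0, running sum=5
Position 4: rel=2, running sum=7
CG = 7

7


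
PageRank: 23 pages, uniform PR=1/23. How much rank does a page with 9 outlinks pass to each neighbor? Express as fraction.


Initial PR = 1/23 = 1/23
Outlinks = 9
Contribution per link = PR / outlinks
= 1/23 / 9
= 1/207

1/207


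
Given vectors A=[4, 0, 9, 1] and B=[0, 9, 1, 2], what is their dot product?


Dot product = sum of element-wise products
A[0]*B[0] = 4*0 = 0
A[1]*B[1] = 0*9 = 0
A[2]*B[2] = 9*1 = 9
A[3]*B[3] = 1*2 = 2
Sum = 0 + 0 + 9 + 2 = 11

11


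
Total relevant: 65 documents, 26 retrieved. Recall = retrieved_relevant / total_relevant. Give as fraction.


Recall = retrieved_relevant / total_relevant
= 26 / 65
= 26 / (26 + 39)
= 2/5

2/5


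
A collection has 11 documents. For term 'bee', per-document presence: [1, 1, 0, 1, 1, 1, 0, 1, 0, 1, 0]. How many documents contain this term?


Checking each document for 'bee':
Doc 1: present
Doc 2: present
Doc 3: absent
Doc 4: present
Doc 5: present
Doc 6: present
Doc 7: absent
Doc 8: present
Doc 9: absent
Doc 10: present
Doc 11: absent
df = sum of presences = 1 + 1 + 0 + 1 + 1 + 1 + 0 + 1 + 0 + 1 + 0 = 7

7


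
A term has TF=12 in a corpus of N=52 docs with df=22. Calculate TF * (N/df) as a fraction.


TF * (N/df)
= 12 * (52/22)
= 12 * 26/11
= 312/11

312/11


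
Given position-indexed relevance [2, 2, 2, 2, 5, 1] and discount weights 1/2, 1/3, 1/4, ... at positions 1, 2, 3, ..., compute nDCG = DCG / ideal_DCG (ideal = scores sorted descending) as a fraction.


Position discount weights w_i = 1/(i+1) for i=1..6:
Weights = [1/2, 1/3, 1/4, 1/5, 1/6, 1/7]
Actual relevance: [2, 2, 2, 2, 5, 1]
DCG = 2/2 + 2/3 + 2/4 + 2/5 + 5/6 + 1/7 = 124/35
Ideal relevance (sorted desc): [5, 2, 2, 2, 2, 1]
Ideal DCG = 5/2 + 2/3 + 2/4 + 2/5 + 2/6 + 1/7 = 159/35
nDCG = DCG / ideal_DCG = 124/35 / 159/35 = 124/159

124/159


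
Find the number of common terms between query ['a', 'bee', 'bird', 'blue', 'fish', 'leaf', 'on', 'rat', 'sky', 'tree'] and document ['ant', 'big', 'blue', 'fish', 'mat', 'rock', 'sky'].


Query terms: ['a', 'bee', 'bird', 'blue', 'fish', 'leaf', 'on', 'rat', 'sky', 'tree']
Document terms: ['ant', 'big', 'blue', 'fish', 'mat', 'rock', 'sky']
Common terms: ['blue', 'fish', 'sky']
Overlap count = 3

3


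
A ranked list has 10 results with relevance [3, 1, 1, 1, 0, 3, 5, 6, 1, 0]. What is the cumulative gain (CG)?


Cumulative Gain = sum of relevance scores
Position 1: rel=3, running sum=3
Position 2: rel=1, running sum=4
Position 3: rel=1, running sum=5
Position 4: rel=1, running sum=6
Position 5: rel=0, running sum=6
Position 6: rel=3, running sum=9
Position 7: rel=5, running sum=14
Position 8: rel=6, running sum=20
Position 9: rel=1, running sum=21
Position 10: rel=0, running sum=21
CG = 21

21


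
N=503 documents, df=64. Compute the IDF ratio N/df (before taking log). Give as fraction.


IDF ratio = N / df
= 503 / 64
= 503/64

503/64


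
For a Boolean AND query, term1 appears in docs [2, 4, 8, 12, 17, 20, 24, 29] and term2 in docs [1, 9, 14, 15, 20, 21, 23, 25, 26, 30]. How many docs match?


Boolean AND: find intersection of posting lists
term1 docs: [2, 4, 8, 12, 17, 20, 24, 29]
term2 docs: [1, 9, 14, 15, 20, 21, 23, 25, 26, 30]
Intersection: [20]
|intersection| = 1

1


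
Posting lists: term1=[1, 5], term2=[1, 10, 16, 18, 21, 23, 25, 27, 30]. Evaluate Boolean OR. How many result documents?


Boolean OR: find union of posting lists
term1 docs: [1, 5]
term2 docs: [1, 10, 16, 18, 21, 23, 25, 27, 30]
Union: [1, 5, 10, 16, 18, 21, 23, 25, 27, 30]
|union| = 10

10


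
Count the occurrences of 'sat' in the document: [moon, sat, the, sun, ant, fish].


Document has 6 words
Scanning for 'sat':
Found at positions: [1]
Count = 1

1


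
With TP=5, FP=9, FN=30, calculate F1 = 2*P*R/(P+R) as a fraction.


F1 = 2 * P * R / (P + R)
P = TP/(TP+FP) = 5/14 = 5/14
R = TP/(TP+FN) = 5/35 = 1/7
2 * P * R = 2 * 5/14 * 1/7 = 5/49
P + R = 5/14 + 1/7 = 1/2
F1 = 5/49 / 1/2 = 10/49

10/49


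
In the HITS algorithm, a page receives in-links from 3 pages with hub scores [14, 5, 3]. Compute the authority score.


Authority = sum of hub scores of in-linkers
In-link 1: hub score = 14
In-link 2: hub score = 5
In-link 3: hub score = 3
Authority = 14 + 5 + 3 = 22

22


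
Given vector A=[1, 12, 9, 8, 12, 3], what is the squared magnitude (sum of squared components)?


|A|^2 = sum of squared components
A[0]^2 = 1^2 = 1
A[1]^2 = 12^2 = 144
A[2]^2 = 9^2 = 81
A[3]^2 = 8^2 = 64
A[4]^2 = 12^2 = 144
A[5]^2 = 3^2 = 9
Sum = 1 + 144 + 81 + 64 + 144 + 9 = 443

443


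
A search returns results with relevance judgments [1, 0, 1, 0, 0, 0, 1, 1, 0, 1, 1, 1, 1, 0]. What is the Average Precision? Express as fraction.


Computing P@k for each relevant position:
Position 1: relevant, P@1 = 1/1 = 1
Position 2: not relevant
Position 3: relevant, P@3 = 2/3 = 2/3
Position 4: not relevant
Position 5: not relevant
Position 6: not relevant
Position 7: relevant, P@7 = 3/7 = 3/7
Position 8: relevant, P@8 = 4/8 = 1/2
Position 9: not relevant
Position 10: relevant, P@10 = 5/10 = 1/2
Position 11: relevant, P@11 = 6/11 = 6/11
Position 12: relevant, P@12 = 7/12 = 7/12
Position 13: relevant, P@13 = 8/13 = 8/13
Position 14: not relevant
Sum of P@k = 1 + 2/3 + 3/7 + 1/2 + 1/2 + 6/11 + 7/12 + 8/13 = 19377/4004
AP = 19377/4004 / 8 = 19377/32032

19377/32032


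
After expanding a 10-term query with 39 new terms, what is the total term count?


Original terms: 10
Expansion terms: 39
Total = 10 + 39 = 49

49


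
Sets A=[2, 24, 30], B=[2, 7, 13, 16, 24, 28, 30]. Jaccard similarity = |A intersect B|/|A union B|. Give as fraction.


A intersect B = [2, 24, 30]
|A intersect B| = 3
A union B = [2, 7, 13, 16, 24, 28, 30]
|A union B| = 7
Jaccard = 3/7 = 3/7

3/7


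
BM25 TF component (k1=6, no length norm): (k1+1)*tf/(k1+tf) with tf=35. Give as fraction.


BM25 TF component = (k1+1)*tf / (k1+tf)
k1 = 6, tf = 35
Numerator = (6+1)*35 = 245
Denominator = 6 + 35 = 41
= 245/41 = 245/41

245/41


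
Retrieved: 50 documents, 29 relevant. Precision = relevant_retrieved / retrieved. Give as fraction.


Precision = relevant_retrieved / total_retrieved
= 29 / 50
= 29 / (29 + 21)
= 29/50

29/50


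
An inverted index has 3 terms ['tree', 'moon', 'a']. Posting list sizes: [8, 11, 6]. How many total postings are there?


Summing posting list sizes:
'tree': 8 postings
'moon': 11 postings
'a': 6 postings
Total = 8 + 11 + 6 = 25

25


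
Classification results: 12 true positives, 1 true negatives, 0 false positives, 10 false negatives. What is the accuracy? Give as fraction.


Accuracy = (TP + TN) / (TP + TN + FP + FN)
TP + TN = 12 + 1 = 13
Total = 12 + 1 + 0 + 10 = 23
Accuracy = 13 / 23 = 13/23

13/23


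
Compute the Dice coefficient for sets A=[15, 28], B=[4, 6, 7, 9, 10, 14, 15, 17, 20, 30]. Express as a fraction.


A intersect B = [15]
|A intersect B| = 1
|A| = 2, |B| = 10
Dice = 2*1 / (2+10)
= 2 / 12 = 1/6

1/6


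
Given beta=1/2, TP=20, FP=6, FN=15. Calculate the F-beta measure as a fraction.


P = TP/(TP+FP) = 20/26 = 10/13
R = TP/(TP+FN) = 20/35 = 4/7
beta^2 = 1/2^2 = 1/4
(1 + beta^2) = 5/4
Numerator = (1+beta^2)*P*R = 50/91
Denominator = beta^2*P + R = 5/26 + 4/7 = 139/182
F_beta = 100/139

100/139


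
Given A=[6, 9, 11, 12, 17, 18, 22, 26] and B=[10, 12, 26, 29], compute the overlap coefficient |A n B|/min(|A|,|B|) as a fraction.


A intersect B = [12, 26]
|A intersect B| = 2
min(|A|, |B|) = min(8, 4) = 4
Overlap = 2 / 4 = 1/2

1/2


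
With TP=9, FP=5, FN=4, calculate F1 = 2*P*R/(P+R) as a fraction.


F1 = 2 * P * R / (P + R)
P = TP/(TP+FP) = 9/14 = 9/14
R = TP/(TP+FN) = 9/13 = 9/13
2 * P * R = 2 * 9/14 * 9/13 = 81/91
P + R = 9/14 + 9/13 = 243/182
F1 = 81/91 / 243/182 = 2/3

2/3


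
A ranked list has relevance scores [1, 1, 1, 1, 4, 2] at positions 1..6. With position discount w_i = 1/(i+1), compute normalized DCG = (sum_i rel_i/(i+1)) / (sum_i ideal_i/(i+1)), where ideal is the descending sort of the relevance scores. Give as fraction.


Position discount weights w_i = 1/(i+1) for i=1..6:
Weights = [1/2, 1/3, 1/4, 1/5, 1/6, 1/7]
Actual relevance: [1, 1, 1, 1, 4, 2]
DCG = 1/2 + 1/3 + 1/4 + 1/5 + 4/6 + 2/7 = 313/140
Ideal relevance (sorted desc): [4, 2, 1, 1, 1, 1]
Ideal DCG = 4/2 + 2/3 + 1/4 + 1/5 + 1/6 + 1/7 = 1439/420
nDCG = DCG / ideal_DCG = 313/140 / 1439/420 = 939/1439

939/1439


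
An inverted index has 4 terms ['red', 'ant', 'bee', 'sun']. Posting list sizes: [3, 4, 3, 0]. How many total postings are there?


Summing posting list sizes:
'red': 3 postings
'ant': 4 postings
'bee': 3 postings
'sun': 0 postings
Total = 3 + 4 + 3 + 0 = 10

10


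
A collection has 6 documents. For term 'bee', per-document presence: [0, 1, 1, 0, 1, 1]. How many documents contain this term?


Checking each document for 'bee':
Doc 1: absent
Doc 2: present
Doc 3: present
Doc 4: absent
Doc 5: present
Doc 6: present
df = sum of presences = 0 + 1 + 1 + 0 + 1 + 1 = 4

4


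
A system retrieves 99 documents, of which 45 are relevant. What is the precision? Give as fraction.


Precision = relevant_retrieved / total_retrieved
= 45 / 99
= 45 / (45 + 54)
= 5/11

5/11


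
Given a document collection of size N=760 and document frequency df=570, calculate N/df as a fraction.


IDF ratio = N / df
= 760 / 570
= 4/3

4/3


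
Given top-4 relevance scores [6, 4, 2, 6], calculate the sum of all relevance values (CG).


Cumulative Gain = sum of relevance scores
Position 1: rel=6, running sum=6
Position 2: rel=4, running sum=10
Position 3: rel=2, running sum=12
Position 4: rel=6, running sum=18
CG = 18

18


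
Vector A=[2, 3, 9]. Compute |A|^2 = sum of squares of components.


|A|^2 = sum of squared components
A[0]^2 = 2^2 = 4
A[1]^2 = 3^2 = 9
A[2]^2 = 9^2 = 81
Sum = 4 + 9 + 81 = 94

94


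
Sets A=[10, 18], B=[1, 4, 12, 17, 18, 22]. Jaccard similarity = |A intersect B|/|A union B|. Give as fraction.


A intersect B = [18]
|A intersect B| = 1
A union B = [1, 4, 10, 12, 17, 18, 22]
|A union B| = 7
Jaccard = 1/7 = 1/7

1/7


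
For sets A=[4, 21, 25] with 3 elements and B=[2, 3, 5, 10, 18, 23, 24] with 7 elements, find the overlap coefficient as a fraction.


A intersect B = []
|A intersect B| = 0
min(|A|, |B|) = min(3, 7) = 3
Overlap = 0 / 3 = 0

0


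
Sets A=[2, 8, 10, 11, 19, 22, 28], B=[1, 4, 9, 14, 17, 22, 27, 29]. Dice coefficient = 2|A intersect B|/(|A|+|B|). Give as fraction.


A intersect B = [22]
|A intersect B| = 1
|A| = 7, |B| = 8
Dice = 2*1 / (7+8)
= 2 / 15 = 2/15

2/15


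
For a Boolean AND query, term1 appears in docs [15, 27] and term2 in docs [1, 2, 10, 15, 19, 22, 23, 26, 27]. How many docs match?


Boolean AND: find intersection of posting lists
term1 docs: [15, 27]
term2 docs: [1, 2, 10, 15, 19, 22, 23, 26, 27]
Intersection: [15, 27]
|intersection| = 2

2


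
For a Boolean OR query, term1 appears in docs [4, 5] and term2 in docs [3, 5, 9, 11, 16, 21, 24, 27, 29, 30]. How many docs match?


Boolean OR: find union of posting lists
term1 docs: [4, 5]
term2 docs: [3, 5, 9, 11, 16, 21, 24, 27, 29, 30]
Union: [3, 4, 5, 9, 11, 16, 21, 24, 27, 29, 30]
|union| = 11

11


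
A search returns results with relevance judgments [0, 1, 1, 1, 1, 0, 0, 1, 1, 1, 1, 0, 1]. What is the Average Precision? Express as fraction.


Computing P@k for each relevant position:
Position 1: not relevant
Position 2: relevant, P@2 = 1/2 = 1/2
Position 3: relevant, P@3 = 2/3 = 2/3
Position 4: relevant, P@4 = 3/4 = 3/4
Position 5: relevant, P@5 = 4/5 = 4/5
Position 6: not relevant
Position 7: not relevant
Position 8: relevant, P@8 = 5/8 = 5/8
Position 9: relevant, P@9 = 6/9 = 2/3
Position 10: relevant, P@10 = 7/10 = 7/10
Position 11: relevant, P@11 = 8/11 = 8/11
Position 12: not relevant
Position 13: relevant, P@13 = 9/13 = 9/13
Sum of P@k = 1/2 + 2/3 + 3/4 + 4/5 + 5/8 + 2/3 + 7/10 + 8/11 + 9/13 = 21031/3432
AP = 21031/3432 / 9 = 21031/30888

21031/30888


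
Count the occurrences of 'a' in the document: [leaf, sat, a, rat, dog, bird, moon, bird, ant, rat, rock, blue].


Document has 12 words
Scanning for 'a':
Found at positions: [2]
Count = 1

1


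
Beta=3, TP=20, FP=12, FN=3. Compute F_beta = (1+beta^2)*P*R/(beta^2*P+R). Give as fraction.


P = TP/(TP+FP) = 20/32 = 5/8
R = TP/(TP+FN) = 20/23 = 20/23
beta^2 = 3^2 = 9
(1 + beta^2) = 10
Numerator = (1+beta^2)*P*R = 125/23
Denominator = beta^2*P + R = 45/8 + 20/23 = 1195/184
F_beta = 200/239

200/239


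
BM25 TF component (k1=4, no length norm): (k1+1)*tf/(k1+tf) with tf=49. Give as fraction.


BM25 TF component = (k1+1)*tf / (k1+tf)
k1 = 4, tf = 49
Numerator = (4+1)*49 = 245
Denominator = 4 + 49 = 53
= 245/53 = 245/53

245/53


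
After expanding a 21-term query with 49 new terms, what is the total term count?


Original terms: 21
Expansion terms: 49
Total = 21 + 49 = 70

70


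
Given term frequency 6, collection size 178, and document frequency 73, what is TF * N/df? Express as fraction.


TF * (N/df)
= 6 * (178/73)
= 6 * 178/73
= 1068/73

1068/73


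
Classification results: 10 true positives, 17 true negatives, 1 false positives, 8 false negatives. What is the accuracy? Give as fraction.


Accuracy = (TP + TN) / (TP + TN + FP + FN)
TP + TN = 10 + 17 = 27
Total = 10 + 17 + 1 + 8 = 36
Accuracy = 27 / 36 = 3/4

3/4


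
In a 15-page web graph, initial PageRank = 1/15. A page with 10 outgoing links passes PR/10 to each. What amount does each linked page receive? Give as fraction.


Initial PR = 1/15 = 1/15
Outlinks = 10
Contribution per link = PR / outlinks
= 1/15 / 10
= 1/150

1/150


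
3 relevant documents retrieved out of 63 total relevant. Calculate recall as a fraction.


Recall = retrieved_relevant / total_relevant
= 3 / 63
= 3 / (3 + 60)
= 1/21

1/21


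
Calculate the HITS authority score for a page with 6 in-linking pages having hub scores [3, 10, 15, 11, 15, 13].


Authority = sum of hub scores of in-linkers
In-link 1: hub score = 3
In-link 2: hub score = 10
In-link 3: hub score = 15
In-link 4: hub score = 11
In-link 5: hub score = 15
In-link 6: hub score = 13
Authority = 3 + 10 + 15 + 11 + 15 + 13 = 67

67


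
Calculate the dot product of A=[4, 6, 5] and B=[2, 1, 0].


Dot product = sum of element-wise products
A[0]*B[0] = 4*2 = 8
A[1]*B[1] = 6*1 = 6
A[2]*B[2] = 5*0 = 0
Sum = 8 + 6 + 0 = 14

14


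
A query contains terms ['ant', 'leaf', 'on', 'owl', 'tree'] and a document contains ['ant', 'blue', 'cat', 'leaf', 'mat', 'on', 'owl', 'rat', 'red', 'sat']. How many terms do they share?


Query terms: ['ant', 'leaf', 'on', 'owl', 'tree']
Document terms: ['ant', 'blue', 'cat', 'leaf', 'mat', 'on', 'owl', 'rat', 'red', 'sat']
Common terms: ['ant', 'leaf', 'on', 'owl']
Overlap count = 4

4


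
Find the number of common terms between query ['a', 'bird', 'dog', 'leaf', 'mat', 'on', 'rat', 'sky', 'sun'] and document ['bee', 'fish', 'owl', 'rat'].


Query terms: ['a', 'bird', 'dog', 'leaf', 'mat', 'on', 'rat', 'sky', 'sun']
Document terms: ['bee', 'fish', 'owl', 'rat']
Common terms: ['rat']
Overlap count = 1

1


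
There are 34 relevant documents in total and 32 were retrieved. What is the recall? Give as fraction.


Recall = retrieved_relevant / total_relevant
= 32 / 34
= 32 / (32 + 2)
= 16/17

16/17


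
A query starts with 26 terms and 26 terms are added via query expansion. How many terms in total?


Original terms: 26
Expansion terms: 26
Total = 26 + 26 = 52

52


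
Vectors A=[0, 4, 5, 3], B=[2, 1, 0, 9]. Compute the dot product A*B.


Dot product = sum of element-wise products
A[0]*B[0] = 0*2 = 0
A[1]*B[1] = 4*1 = 4
A[2]*B[2] = 5*0 = 0
A[3]*B[3] = 3*9 = 27
Sum = 0 + 4 + 0 + 27 = 31

31


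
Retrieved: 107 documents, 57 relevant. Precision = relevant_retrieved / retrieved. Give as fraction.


Precision = relevant_retrieved / total_retrieved
= 57 / 107
= 57 / (57 + 50)
= 57/107

57/107


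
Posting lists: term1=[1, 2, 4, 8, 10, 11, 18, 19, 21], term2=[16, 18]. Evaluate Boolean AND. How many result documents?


Boolean AND: find intersection of posting lists
term1 docs: [1, 2, 4, 8, 10, 11, 18, 19, 21]
term2 docs: [16, 18]
Intersection: [18]
|intersection| = 1

1


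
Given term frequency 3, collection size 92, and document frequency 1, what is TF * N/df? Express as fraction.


TF * (N/df)
= 3 * (92/1)
= 3 * 92
= 276

276


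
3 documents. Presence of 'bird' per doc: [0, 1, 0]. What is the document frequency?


Checking each document for 'bird':
Doc 1: absent
Doc 2: present
Doc 3: absent
df = sum of presences = 0 + 1 + 0 = 1

1


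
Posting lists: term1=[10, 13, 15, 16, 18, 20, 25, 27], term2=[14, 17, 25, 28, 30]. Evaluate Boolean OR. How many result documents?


Boolean OR: find union of posting lists
term1 docs: [10, 13, 15, 16, 18, 20, 25, 27]
term2 docs: [14, 17, 25, 28, 30]
Union: [10, 13, 14, 15, 16, 17, 18, 20, 25, 27, 28, 30]
|union| = 12

12


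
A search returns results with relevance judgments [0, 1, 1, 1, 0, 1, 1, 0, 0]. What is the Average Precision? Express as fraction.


Computing P@k for each relevant position:
Position 1: not relevant
Position 2: relevant, P@2 = 1/2 = 1/2
Position 3: relevant, P@3 = 2/3 = 2/3
Position 4: relevant, P@4 = 3/4 = 3/4
Position 5: not relevant
Position 6: relevant, P@6 = 4/6 = 2/3
Position 7: relevant, P@7 = 5/7 = 5/7
Position 8: not relevant
Position 9: not relevant
Sum of P@k = 1/2 + 2/3 + 3/4 + 2/3 + 5/7 = 277/84
AP = 277/84 / 5 = 277/420

277/420


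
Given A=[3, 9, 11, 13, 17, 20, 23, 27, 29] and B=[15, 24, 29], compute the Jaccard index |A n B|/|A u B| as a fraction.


A intersect B = [29]
|A intersect B| = 1
A union B = [3, 9, 11, 13, 15, 17, 20, 23, 24, 27, 29]
|A union B| = 11
Jaccard = 1/11 = 1/11

1/11


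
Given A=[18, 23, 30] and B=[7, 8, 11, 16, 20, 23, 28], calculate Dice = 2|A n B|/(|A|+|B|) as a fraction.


A intersect B = [23]
|A intersect B| = 1
|A| = 3, |B| = 7
Dice = 2*1 / (3+7)
= 2 / 10 = 1/5

1/5


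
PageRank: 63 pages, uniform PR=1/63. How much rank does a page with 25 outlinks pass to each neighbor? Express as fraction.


Initial PR = 1/63 = 1/63
Outlinks = 25
Contribution per link = PR / outlinks
= 1/63 / 25
= 1/1575

1/1575
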